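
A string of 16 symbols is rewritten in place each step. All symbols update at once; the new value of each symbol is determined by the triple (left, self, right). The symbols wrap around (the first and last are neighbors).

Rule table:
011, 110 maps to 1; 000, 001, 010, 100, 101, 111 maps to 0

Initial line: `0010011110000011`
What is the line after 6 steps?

0000000000000011

step 1: 0000010010000011
step 2: 0000000000000011
step 3: 0000000000000011  (fixed point — unchanged through step 6)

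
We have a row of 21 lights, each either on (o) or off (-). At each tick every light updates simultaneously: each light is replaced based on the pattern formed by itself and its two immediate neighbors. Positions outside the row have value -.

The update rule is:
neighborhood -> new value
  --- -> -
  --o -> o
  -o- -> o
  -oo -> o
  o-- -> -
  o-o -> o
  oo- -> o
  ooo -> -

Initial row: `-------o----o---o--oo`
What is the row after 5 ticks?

tick 1: ------oo---oo--oo-ooo
tick 2: -----ooo--ooo-ooooo-o
tick 3: ----oo-o-oo-ooo---ooo
tick 4: ---oooooooooo-o--oo-o
tick 5: --oo--------ooo-ooooo

--oo--------ooo-ooooo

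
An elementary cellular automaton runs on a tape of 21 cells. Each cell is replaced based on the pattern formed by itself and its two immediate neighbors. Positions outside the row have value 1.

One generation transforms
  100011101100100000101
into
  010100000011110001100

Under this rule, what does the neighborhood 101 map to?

0

At position 7 the neighborhood is 101; the next row has 0 there.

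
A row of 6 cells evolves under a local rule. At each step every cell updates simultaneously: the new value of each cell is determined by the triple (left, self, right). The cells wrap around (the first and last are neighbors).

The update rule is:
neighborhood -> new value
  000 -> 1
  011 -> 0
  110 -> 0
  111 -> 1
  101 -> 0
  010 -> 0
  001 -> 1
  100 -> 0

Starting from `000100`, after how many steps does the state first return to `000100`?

step 1: 111001
step 2: 110010
step 3: 000100

3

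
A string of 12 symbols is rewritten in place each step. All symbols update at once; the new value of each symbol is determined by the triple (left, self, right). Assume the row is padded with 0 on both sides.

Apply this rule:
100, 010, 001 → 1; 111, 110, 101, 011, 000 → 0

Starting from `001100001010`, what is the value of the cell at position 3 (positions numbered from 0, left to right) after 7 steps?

1

010010011011
111111100000
000000010000
000000111000
000001000100
000011101110
000100000001
position 3 holds 1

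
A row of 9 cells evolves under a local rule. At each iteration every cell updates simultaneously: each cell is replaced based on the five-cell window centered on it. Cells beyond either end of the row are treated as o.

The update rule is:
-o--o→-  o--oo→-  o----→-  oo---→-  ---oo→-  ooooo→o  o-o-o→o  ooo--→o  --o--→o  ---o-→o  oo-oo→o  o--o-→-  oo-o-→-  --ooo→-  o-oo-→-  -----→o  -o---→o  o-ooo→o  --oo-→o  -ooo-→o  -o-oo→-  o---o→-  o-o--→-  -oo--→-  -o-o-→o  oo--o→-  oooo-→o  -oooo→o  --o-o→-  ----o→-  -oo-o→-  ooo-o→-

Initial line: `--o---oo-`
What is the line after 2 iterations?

--oo--o-o
--o-----o

--o-----o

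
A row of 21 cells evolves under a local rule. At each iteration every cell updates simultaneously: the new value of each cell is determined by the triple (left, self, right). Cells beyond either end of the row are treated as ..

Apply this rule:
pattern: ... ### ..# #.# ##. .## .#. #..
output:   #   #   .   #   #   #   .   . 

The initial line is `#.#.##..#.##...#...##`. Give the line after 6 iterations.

.#.###...###.#...#.##
..####.#.####..#..###
#.#####.#####.....###
.############.###.###
.####################
.####################

.####################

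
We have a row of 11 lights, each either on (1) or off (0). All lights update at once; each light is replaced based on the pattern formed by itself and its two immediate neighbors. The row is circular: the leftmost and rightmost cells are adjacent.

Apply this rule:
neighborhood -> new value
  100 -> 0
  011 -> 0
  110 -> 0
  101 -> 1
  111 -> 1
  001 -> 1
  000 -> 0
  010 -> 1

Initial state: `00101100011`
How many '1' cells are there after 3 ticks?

01110000100
10100001100
11100010001
count of 1: 5

5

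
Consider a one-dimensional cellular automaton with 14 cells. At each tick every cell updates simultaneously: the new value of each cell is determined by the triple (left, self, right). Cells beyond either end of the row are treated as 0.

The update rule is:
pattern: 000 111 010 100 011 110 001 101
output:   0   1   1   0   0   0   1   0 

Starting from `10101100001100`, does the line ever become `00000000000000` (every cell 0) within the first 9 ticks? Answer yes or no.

no

10100000010000
10100000110000
10100001000000
10100011000000
10100100000000
10101100000000
10100000000000
10100000000000  (fixed point — unchanged through tick 9)
tick 9 is 10100000000000, still not uniform 0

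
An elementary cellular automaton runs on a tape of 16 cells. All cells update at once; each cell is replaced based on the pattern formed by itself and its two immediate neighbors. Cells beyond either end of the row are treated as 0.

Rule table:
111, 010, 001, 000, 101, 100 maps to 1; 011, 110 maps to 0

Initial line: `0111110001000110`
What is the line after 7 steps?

1011101111111001
1101010111110111
0011111011101010
1101110101011111
0010101111101110
1111110111010101
0111101010111111

0111101010111111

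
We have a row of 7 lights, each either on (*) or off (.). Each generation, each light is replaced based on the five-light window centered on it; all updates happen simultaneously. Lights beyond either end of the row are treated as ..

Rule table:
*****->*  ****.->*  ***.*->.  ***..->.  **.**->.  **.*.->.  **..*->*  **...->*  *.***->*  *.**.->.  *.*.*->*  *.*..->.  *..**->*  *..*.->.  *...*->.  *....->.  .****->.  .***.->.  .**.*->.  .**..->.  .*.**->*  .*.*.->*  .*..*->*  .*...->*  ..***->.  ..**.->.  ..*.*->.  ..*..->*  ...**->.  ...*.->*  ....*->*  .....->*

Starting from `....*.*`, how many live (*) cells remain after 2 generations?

generation 1: ****.*.
generation 2: ..*...*
count of *: 2

2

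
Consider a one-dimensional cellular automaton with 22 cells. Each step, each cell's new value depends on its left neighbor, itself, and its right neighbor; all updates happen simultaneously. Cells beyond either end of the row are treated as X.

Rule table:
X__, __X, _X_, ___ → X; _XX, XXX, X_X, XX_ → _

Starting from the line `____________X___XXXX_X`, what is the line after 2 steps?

step 1: XXXXXXXXXXXXXXXX______
step 2: ________________XXXXXX

________________XXXXXX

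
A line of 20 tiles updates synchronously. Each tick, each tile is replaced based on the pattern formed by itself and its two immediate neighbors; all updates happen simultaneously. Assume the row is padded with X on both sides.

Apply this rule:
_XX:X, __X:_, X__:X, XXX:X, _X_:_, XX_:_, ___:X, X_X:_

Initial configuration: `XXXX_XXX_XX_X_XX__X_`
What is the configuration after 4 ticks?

_XXXXXX___X__XX___X_

tick 1: XXX__XX__X____X_X___
tick 2: XX_X_X_X__XXX____XX_
tick 3: X_______X_XX_XXX_X__
tick 4: _XXXXXX___X__XX___X_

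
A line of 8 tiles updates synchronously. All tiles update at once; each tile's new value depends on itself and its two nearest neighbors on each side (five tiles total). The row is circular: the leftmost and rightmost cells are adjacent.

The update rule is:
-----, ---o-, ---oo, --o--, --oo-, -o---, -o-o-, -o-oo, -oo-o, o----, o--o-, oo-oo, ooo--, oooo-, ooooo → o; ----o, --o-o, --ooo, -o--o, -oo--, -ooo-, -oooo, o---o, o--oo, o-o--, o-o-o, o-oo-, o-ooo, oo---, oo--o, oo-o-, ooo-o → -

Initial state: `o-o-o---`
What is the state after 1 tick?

-o-o-o-o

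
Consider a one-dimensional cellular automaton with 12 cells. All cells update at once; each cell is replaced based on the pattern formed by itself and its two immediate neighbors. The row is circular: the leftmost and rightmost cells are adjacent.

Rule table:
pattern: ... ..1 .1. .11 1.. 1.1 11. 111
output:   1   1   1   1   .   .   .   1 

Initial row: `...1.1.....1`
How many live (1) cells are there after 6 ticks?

6

tick 1: .111.1.11111
tick 2: .11..1.1111.
tick 3: 11..11.111..
tick 4: 1..11..11..1
tick 5: ..11..11..11
tick 6: .11..11..11.
count of 1: 6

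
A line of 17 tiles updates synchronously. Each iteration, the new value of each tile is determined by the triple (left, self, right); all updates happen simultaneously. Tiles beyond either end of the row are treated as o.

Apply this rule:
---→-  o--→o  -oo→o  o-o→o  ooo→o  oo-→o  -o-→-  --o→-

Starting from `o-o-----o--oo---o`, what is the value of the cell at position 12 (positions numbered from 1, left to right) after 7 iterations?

o

oo-o-----o-ooo--o
ooo-o-----ooooo-o
oooo-o----ooooooo
ooooo-o---ooooooo
oooooo-o--ooooooo
ooooooo-o-ooooooo
oooooooo-oooooooo
position 12 holds o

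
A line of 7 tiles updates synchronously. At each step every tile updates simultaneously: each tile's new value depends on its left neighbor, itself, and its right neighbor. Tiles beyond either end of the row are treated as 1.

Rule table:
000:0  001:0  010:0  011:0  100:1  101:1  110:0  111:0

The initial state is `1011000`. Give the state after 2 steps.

1010010

0100100
1010010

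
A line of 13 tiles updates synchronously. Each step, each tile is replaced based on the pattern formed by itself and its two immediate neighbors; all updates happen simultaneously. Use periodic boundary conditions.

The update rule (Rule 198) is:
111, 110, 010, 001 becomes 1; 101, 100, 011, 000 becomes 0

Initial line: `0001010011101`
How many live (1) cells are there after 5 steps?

7

step 1: 0011010101101
step 2: 0101010100101
step 3: 0101010101101
step 4: 0101010100101  (repeats step 2; period 2)
step 5: 0101010101101
count of 1: 7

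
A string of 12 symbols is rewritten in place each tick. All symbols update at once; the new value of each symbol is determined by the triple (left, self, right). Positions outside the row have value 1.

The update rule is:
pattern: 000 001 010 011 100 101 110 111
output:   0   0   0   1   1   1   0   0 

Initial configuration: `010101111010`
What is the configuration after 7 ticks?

tick 1: 101011000101
tick 2: 010110100011
tick 3: 101101010010
tick 4: 011010101001
tick 5: 110101010101
tick 6: 001010101011
tick 7: 100101010110

100101010110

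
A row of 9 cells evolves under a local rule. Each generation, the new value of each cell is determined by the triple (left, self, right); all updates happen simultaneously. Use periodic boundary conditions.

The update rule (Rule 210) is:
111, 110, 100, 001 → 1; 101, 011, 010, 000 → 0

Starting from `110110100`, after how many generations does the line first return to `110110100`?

010010011
001101101
110100100
010011011
001101001
110100110
010011010
101101001
100100110
011011010
101001001
100110110
011010010
101001101
100110100
011010011
001001101
110110100

18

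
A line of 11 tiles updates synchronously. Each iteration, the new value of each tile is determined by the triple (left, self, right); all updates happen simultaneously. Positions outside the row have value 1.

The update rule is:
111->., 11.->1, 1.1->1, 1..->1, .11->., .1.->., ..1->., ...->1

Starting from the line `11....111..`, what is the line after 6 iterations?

iteration 1: .1111...11.
iteration 2: 1...111..11
iteration 3: 111...11...
iteration 4: ..111..111.
iteration 5: 1...11...11
iteration 6: 111..111...

111..111...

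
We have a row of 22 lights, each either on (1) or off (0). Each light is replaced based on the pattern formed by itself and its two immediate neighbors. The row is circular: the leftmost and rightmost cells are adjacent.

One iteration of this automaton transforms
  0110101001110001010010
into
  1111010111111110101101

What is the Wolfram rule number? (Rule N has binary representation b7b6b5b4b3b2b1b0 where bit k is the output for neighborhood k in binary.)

position 10: 111 → 1  (bit 7 = 1)
position 2: 110 → 1  (bit 6 = 1)
position 3: 101 → 1  (bit 5 = 1)
position 7: 100 → 1  (bit 4 = 1)
position 1: 011 → 1  (bit 3 = 1)
position 4: 010 → 0  (bit 2 = 0)
position 0: 001 → 1  (bit 1 = 1)
position 13: 000 → 1  (bit 0 = 1)
bits b7..b0 = 11111011 = 251

251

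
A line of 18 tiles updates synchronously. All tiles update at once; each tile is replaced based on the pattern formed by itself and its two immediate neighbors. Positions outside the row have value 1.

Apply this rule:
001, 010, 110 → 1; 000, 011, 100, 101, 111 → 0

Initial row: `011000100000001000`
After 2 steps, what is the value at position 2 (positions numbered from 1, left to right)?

1

001001100000011001
011010100000101010
position 2 holds 1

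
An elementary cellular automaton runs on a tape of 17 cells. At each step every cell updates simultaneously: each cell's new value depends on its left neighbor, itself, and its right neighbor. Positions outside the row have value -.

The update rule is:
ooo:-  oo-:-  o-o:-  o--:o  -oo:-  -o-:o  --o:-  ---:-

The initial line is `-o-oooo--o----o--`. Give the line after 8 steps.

-------oo----o--o

-o-----o-oo---oo-
-oo----o---o----o
---o---oo--oo---o
---oo----o---o--o
-----o---oo--oo-o
-----oo----o----o
-------o---oo---o
-------oo----o--o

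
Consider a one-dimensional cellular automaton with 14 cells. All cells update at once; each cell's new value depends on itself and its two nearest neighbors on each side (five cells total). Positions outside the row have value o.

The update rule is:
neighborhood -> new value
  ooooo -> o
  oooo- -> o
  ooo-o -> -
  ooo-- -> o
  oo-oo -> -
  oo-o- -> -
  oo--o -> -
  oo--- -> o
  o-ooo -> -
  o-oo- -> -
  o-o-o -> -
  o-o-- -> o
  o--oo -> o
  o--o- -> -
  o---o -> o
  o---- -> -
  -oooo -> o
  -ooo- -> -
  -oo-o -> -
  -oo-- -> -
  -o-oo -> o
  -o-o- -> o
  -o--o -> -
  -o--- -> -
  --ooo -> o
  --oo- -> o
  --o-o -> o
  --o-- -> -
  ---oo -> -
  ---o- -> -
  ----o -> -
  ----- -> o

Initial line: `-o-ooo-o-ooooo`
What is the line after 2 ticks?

-----o--oo-ooo

--o-----o-oooo
-----o--oo-ooo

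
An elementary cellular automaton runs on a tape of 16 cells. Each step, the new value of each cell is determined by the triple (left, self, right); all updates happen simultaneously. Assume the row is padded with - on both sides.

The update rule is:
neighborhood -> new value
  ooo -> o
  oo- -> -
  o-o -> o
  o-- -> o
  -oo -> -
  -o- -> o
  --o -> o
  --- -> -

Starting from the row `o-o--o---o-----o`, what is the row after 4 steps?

oo-o-o-ooooooo-o

step 1: ooooooo-ooo---oo
step 2: -ooooo-o-o-o-o--
step 3: o-ooo-ooooooooo-
step 4: oo-o-o-ooooooo-o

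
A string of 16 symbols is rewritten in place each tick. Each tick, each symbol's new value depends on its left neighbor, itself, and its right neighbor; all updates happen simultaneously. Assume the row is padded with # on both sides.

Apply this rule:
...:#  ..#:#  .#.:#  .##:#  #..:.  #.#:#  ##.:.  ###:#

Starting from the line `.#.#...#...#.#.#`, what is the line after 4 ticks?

#.###.##########

####.###.#######
###.###.########
##.###.#########
#.###.##########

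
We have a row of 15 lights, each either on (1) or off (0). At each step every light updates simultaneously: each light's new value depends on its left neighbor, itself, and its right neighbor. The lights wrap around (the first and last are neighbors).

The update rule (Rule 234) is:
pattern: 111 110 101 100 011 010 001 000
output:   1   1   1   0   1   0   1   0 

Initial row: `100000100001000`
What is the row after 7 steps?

000010001000001

000001000010001
000010000100010
000100001000100
001000010001000
010000100010000
100001000100000
000010001000001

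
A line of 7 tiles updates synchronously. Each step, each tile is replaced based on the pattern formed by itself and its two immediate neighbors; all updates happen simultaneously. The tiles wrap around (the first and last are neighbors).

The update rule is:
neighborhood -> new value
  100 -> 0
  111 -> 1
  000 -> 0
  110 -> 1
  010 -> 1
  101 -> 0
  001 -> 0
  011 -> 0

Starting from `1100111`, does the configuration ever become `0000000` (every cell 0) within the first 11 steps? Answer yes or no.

no

step 1: 1100011
step 2: 1100001
step 3: 1100000
step 4: 0100000
step 5: 0100000  (fixed point — unchanged through step 11)
step 11 is 0100000, still not uniform 0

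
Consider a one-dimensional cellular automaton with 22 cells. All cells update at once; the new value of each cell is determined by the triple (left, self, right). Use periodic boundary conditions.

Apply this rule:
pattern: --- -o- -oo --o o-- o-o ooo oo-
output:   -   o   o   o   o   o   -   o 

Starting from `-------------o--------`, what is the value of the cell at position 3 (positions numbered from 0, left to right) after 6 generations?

-

------------ooo-------
-----------oo-oo------
----------ooooooo-----
---------oo-----oo----
--------oooo---oooo---
-------oo--oo-oo--oo--
position 3 holds -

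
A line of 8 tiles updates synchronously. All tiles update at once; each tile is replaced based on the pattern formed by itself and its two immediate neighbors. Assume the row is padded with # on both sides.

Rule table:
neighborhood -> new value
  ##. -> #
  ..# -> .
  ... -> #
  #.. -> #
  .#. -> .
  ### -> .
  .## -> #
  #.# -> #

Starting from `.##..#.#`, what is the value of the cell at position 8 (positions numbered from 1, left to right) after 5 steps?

####..##
...##.#.
##.###.#
.###.###
##.###..
position 8 holds .

.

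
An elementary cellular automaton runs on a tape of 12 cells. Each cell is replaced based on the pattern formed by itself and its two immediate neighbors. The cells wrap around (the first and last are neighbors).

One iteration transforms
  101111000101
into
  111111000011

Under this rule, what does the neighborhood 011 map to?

1

At position 2 the neighborhood is 011; the next row has 1 there.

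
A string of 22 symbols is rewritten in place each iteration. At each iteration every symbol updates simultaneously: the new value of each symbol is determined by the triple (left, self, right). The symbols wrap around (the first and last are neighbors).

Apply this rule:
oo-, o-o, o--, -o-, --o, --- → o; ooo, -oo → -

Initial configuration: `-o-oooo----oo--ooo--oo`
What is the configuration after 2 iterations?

--oooo----oo--ooo--oo-

ooo---ooooo-ooo--ooo-o
--oooo----oo--ooo--oo-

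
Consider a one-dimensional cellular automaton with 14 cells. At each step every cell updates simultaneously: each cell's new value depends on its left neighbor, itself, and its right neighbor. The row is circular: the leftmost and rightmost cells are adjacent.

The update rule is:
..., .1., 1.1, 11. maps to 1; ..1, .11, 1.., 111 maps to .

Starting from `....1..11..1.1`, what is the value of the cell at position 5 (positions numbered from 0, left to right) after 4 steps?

step 1: .11.1...1..111
step 2: 1.111.1.1....1
step 3: 11..11111.11..
step 4: .1......11.1..
position 5 holds .

.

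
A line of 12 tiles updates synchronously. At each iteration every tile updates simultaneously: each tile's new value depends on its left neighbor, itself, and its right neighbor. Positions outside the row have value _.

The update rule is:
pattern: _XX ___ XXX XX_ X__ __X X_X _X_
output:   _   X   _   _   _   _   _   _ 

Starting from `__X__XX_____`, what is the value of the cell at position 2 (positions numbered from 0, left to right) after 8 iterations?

X

X_______XXXX
__XXXXX_____
X_______XXXX  (repeats iteration 1; period 2)
iteration 8: __XXXXX_____
position 2 holds X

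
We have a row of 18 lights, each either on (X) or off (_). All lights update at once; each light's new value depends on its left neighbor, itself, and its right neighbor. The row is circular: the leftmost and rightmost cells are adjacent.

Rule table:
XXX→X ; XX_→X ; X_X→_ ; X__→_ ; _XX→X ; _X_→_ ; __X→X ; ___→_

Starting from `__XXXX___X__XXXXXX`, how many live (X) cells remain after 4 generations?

15

_XXXXX__X__XXXXXXX
_XXXXX_X__XXXXXXXX
_XXXXX___XXXXXXXXX
_XXXXX__XXXXXXXXXX
count of X: 15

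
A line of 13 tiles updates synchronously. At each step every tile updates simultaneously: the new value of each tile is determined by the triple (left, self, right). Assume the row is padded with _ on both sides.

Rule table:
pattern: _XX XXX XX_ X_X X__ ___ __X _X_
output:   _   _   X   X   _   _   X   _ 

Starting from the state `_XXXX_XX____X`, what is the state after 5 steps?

X_X_X__X_____

step 1: X___XX_X___X_
step 2: ___X_XX___X__
step 3: __X_X_X__X___
step 4: _X_X_X__X____
step 5: X_X_X__X_____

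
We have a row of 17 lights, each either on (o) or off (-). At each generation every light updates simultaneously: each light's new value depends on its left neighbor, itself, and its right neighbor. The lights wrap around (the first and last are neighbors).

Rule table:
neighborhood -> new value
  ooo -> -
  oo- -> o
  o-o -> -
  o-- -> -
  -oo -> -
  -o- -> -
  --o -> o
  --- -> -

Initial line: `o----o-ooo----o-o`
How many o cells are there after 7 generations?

4

o---o----o---o---
---o----o---o---o
--o----o---o---o-
-o----o---o---o--
o----o---o---o---
----o---o---o---o
---o---o---o---o-
count of o: 4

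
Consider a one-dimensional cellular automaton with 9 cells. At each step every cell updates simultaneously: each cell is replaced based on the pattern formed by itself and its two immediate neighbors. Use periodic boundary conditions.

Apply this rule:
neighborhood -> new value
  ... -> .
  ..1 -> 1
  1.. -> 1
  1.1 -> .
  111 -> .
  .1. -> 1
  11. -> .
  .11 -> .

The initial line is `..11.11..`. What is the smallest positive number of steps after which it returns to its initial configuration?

step 1: .1.....1.
step 2: 111...111
step 3: ...1.1...
step 4: ..11.11..

4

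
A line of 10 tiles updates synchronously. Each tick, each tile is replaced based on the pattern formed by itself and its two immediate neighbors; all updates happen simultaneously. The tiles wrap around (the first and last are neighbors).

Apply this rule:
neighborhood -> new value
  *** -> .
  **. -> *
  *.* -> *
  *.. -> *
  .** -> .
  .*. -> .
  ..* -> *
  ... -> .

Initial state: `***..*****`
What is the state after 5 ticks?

..***.....
.*..**....
*.**.**...
.*.**.**.*
*.*.**.**.

*.*.**.**.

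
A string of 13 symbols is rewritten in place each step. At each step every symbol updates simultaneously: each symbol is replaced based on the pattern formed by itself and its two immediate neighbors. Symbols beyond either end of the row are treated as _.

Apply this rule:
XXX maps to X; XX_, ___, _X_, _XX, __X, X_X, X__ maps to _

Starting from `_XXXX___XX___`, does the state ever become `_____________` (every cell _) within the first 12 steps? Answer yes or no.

__XX_________
_____________
all cells are _ at step 2

yes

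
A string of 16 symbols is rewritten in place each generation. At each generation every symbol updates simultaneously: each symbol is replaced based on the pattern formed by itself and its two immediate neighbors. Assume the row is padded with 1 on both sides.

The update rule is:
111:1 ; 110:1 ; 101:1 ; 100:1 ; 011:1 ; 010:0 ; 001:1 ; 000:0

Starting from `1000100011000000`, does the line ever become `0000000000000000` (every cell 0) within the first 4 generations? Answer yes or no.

no

1101010111100001
1110101111110011
1111011111111111
1111111111111111
generation 4 is 1111111111111111, still not uniform 0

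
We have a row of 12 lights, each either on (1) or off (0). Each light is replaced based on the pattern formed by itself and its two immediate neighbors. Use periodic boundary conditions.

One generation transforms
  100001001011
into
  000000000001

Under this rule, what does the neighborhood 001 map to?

0

At position 4 the neighborhood is 001; the next row has 0 there.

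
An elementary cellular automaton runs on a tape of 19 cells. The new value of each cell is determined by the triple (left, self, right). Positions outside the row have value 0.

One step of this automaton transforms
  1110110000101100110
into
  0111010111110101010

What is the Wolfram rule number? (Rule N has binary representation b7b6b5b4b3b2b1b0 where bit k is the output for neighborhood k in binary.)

position 1: 111 → 1  (bit 7 = 1)
position 2: 110 → 1  (bit 6 = 1)
position 3: 101 → 1  (bit 5 = 1)
position 6: 100 → 0  (bit 4 = 0)
position 0: 011 → 0  (bit 3 = 0)
position 10: 010 → 1  (bit 2 = 1)
position 9: 001 → 1  (bit 1 = 1)
position 7: 000 → 1  (bit 0 = 1)
bits b7..b0 = 11100111 = 231

231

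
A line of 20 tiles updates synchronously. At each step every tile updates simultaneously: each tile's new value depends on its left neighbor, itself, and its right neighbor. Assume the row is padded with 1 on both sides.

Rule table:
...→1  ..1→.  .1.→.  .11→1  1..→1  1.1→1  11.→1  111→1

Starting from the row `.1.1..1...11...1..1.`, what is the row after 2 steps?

11.1.1.11111111..1.1

1.1.1..11.1111..1..1
11.1.1.11111111..1.1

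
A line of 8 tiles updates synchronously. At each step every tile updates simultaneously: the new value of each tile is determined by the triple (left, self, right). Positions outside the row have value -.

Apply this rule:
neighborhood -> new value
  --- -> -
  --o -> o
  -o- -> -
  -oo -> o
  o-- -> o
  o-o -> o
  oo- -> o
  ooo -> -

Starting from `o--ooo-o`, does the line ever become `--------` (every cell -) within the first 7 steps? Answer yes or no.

no

-ooo-oo-
oo-ooooo
oooo---o
o--oo-o-
-ooooo-o
oo---oo-
ooo-oooo
step 7 is ooo-oooo, still not uniform -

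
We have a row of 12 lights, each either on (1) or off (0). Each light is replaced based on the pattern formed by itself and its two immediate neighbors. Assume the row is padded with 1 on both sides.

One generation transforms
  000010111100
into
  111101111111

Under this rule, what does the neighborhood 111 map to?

1

At position 7 the neighborhood is 111; the next row has 1 there.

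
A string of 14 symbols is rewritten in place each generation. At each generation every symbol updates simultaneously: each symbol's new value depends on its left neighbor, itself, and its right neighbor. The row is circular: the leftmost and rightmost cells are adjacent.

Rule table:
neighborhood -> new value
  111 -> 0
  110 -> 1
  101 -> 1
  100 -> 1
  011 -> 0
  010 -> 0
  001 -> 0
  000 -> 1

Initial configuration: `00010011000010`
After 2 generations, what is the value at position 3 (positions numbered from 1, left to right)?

1

11001001111001
01100100001100
position 3 holds 1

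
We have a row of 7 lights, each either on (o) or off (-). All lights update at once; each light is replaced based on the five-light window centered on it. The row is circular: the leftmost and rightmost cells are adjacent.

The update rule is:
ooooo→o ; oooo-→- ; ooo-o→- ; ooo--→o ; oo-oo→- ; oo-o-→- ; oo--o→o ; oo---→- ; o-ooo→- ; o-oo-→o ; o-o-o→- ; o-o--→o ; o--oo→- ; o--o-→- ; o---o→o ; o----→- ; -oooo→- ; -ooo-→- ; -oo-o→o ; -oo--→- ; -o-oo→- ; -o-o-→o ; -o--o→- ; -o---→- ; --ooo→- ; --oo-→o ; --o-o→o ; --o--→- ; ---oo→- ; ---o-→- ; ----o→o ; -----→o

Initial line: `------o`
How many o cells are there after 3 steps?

1

--ooo--
o---o--
--o----
count of o: 1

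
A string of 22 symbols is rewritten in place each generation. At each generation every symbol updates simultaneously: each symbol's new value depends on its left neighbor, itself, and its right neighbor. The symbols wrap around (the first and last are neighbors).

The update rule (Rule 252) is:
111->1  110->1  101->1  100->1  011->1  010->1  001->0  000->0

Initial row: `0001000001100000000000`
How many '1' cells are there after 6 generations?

generation 1: 0001100001110000000000
generation 2: 0001110001111000000000
generation 3: 0001111001111100000000
generation 4: 0001111101111110000000
generation 5: 0001111111111111000000
generation 6: 0001111111111111100000
count of 1: 14

14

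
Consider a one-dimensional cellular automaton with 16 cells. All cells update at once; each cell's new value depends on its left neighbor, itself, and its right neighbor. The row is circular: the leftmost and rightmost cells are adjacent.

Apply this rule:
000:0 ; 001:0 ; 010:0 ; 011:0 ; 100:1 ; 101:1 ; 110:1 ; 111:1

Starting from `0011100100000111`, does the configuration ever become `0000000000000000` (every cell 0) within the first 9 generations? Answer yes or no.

1001110010000011
1100111001000001
1110011100100000
0111001110010000
0011100111001000
0001110011100100
0000111001110010
0000011100111001
1000001110011100
generation 9 is 1000001110011100, still not uniform 0

no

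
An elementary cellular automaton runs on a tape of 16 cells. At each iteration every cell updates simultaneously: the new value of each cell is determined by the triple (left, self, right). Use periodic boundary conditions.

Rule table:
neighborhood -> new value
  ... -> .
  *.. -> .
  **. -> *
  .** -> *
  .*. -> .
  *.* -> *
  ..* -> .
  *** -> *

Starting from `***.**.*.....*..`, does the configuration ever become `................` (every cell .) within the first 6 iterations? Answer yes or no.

iteration 1: *******.........
iteration 2: *******.........  (fixed point — unchanged through iteration 6)
iteration 6 is *******........., still not uniform .

no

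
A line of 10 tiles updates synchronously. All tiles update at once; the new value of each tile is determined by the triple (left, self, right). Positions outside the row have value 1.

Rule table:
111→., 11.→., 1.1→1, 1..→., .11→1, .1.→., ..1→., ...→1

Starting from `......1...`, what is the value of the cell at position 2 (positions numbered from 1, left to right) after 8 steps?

.1111...1.
11....1..1
...11....1
.1.1..11.1
1.1...1.11
.1..1..11.
1......1.1
..1111..11
position 2 holds .

.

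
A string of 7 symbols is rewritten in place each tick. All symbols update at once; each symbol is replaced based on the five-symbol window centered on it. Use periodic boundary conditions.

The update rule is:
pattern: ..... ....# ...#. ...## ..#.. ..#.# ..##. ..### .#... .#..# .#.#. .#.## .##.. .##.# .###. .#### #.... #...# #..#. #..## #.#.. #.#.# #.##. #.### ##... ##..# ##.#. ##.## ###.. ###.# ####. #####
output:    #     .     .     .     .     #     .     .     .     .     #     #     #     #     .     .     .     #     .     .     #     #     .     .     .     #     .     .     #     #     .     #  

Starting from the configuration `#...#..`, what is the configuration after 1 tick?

..#....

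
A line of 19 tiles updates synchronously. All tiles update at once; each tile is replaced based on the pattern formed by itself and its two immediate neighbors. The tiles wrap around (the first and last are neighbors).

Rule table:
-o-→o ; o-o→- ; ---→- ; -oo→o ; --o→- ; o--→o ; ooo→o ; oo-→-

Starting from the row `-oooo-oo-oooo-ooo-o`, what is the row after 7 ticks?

-ooo--o--ooo--oo--o
-oo-o-oo-oo-o-o-o-o
-o--o-o--o--o-o-o-o
-oo-o-oo-oo-o-o-o-o  (repeats tick 2; period 2)
tick 7: -o--o-o--o--o-o-o-o

-o--o-o--o--o-o-o-o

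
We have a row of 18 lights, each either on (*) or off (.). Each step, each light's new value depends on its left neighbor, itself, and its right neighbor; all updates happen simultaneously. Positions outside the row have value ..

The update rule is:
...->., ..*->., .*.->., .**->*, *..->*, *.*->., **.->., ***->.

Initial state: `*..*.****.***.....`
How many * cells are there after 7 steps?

3

step 1: .*...*....*..*....
step 2: ..*...*....*..*...
step 3: ...*...*....*..*..
step 4: ....*...*....*..*.
step 5: .....*...*....*..*
step 6: ......*...*....*..
step 7: .......*...*....*.
count of *: 3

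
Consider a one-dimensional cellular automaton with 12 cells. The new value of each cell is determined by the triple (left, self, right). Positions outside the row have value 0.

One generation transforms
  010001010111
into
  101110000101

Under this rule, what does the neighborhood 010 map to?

0

At position 1 the neighborhood is 010; the next row has 0 there.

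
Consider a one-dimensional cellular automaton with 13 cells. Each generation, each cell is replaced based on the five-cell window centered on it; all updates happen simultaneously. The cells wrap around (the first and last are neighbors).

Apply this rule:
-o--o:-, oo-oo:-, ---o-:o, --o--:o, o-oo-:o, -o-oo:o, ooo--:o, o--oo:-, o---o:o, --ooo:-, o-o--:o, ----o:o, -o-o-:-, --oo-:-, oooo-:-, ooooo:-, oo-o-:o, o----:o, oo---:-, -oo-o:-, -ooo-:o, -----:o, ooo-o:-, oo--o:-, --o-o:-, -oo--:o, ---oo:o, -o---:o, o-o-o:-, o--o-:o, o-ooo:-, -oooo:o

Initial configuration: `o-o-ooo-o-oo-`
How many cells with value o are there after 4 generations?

---o-o-o-oo-o
ooo-----oo-oo
--o-oooo----o
-o-o-o-o-oooo
count of o: 8

8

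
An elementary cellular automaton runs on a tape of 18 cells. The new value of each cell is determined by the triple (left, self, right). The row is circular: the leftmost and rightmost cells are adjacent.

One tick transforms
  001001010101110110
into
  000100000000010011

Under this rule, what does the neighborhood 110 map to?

1

At position 13 the neighborhood is 110; the next row has 1 there.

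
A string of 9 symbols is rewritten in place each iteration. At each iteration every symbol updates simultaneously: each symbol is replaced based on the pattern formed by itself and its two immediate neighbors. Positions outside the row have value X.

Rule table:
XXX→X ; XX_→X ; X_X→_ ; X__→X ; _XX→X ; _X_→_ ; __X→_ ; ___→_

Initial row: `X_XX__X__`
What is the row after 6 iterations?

X_XXX__X_
X_XXXX___
X_XXXXX__
X_XXXXXX_
X_XXXXXX_  (fixed point — unchanged through iteration 6)

X_XXXXXX_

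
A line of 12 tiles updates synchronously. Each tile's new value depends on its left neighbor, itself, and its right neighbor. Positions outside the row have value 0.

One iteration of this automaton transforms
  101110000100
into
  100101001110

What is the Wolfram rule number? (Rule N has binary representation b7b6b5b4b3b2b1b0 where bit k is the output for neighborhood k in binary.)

150

position 3: 111 → 1  (bit 7 = 1)
position 4: 110 → 0  (bit 6 = 0)
position 1: 101 → 0  (bit 5 = 0)
position 5: 100 → 1  (bit 4 = 1)
position 2: 011 → 0  (bit 3 = 0)
position 0: 010 → 1  (bit 2 = 1)
position 8: 001 → 1  (bit 1 = 1)
position 6: 000 → 0  (bit 0 = 0)
bits b7..b0 = 10010110 = 150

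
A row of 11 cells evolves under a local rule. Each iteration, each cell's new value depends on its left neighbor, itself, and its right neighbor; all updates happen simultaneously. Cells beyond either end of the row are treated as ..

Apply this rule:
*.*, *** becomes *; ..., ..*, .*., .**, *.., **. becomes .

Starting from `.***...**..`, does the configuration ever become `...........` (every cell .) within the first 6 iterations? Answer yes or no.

yes

iteration 1: ..*........
iteration 2: ...........
all cells are . at iteration 2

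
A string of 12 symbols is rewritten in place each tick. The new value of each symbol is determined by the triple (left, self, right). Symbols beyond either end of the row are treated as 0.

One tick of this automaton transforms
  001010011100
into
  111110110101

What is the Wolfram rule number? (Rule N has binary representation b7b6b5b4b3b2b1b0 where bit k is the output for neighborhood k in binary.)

position 8: 111 → 0  (bit 7 = 0)
position 9: 110 → 1  (bit 6 = 1)
position 3: 101 → 1  (bit 5 = 1)
position 5: 100 → 0  (bit 4 = 0)
position 7: 011 → 1  (bit 3 = 1)
position 2: 010 → 1  (bit 2 = 1)
position 1: 001 → 1  (bit 1 = 1)
position 0: 000 → 1  (bit 0 = 1)
bits b7..b0 = 01101111 = 111

111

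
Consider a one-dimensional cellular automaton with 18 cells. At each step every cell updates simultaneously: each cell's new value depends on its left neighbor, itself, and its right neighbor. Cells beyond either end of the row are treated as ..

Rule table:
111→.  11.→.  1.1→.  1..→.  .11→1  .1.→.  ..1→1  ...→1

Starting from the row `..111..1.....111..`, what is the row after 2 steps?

111...1..11111...1
1...11..11.....11.

1...11..11.....11.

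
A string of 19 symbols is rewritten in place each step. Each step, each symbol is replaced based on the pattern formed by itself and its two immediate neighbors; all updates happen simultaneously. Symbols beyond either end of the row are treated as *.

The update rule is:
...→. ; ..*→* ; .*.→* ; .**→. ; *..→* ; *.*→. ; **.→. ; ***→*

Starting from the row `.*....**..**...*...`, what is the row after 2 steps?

step 1: .**..*..**..*.***.*
step 2: ...*****..***..*...

...*****..***..*...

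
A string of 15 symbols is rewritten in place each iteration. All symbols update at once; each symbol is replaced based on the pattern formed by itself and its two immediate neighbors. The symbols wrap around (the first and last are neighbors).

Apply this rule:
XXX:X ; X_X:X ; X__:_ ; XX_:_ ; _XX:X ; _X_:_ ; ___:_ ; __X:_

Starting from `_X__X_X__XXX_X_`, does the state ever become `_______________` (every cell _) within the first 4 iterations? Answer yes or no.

_____X___XX_X__
_________X_X___
__________X____
_______________
all cells are _ at iteration 4

yes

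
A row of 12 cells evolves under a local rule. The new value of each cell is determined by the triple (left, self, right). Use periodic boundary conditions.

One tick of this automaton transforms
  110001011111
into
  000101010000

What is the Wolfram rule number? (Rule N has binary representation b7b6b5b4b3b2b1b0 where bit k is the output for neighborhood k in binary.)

position 0: 111 → 0  (bit 7 = 0)
position 1: 110 → 0  (bit 6 = 0)
position 6: 101 → 0  (bit 5 = 0)
position 2: 100 → 0  (bit 4 = 0)
position 7: 011 → 1  (bit 3 = 1)
position 5: 010 → 1  (bit 2 = 1)
position 4: 001 → 0  (bit 1 = 0)
position 3: 000 → 1  (bit 0 = 1)
bits b7..b0 = 00001101 = 13

13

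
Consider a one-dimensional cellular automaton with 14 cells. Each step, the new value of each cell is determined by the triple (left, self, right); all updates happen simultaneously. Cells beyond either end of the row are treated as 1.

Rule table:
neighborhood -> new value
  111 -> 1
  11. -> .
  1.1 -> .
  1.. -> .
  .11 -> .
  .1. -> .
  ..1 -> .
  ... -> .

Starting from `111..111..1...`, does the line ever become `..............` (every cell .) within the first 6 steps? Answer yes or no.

11....1.......
1.............
..............
all cells are . at step 3

yes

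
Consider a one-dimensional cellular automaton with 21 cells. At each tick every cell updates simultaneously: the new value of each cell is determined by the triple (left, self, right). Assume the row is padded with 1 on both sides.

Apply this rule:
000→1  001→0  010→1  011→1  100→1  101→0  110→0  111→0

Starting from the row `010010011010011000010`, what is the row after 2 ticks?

011011010011010111010
010010011010010100010

010010011010010100010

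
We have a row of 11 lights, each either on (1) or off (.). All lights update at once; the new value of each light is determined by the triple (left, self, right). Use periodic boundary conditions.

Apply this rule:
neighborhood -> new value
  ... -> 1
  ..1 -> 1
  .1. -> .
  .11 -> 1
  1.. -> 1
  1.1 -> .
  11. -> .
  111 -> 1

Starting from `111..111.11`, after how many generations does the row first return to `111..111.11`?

generation 1: 11.1111..11
generation 2: 1..111.1111
generation 3: .1111..1111
generation 4: .111.11111.
generation 5: 111..1111.1
generation 6: 11.11111..1
generation 7: 1..1111.111
generation 8: .11111..111
generation 9: .1111.1111.
generation 10: 1111..111.1
generation 11: 111.1111..1
generation 12: 11..111.111
generation 13: 1.1111..111
generation 14: ..111.11111
generation 15: 1111..1111.
generation 16: 111.11111..
generation 17: 11..1111.11
generation 18: 1.11111..11
generation 19: ..1111.1111
generation 20: 11111..111.
generation 21: 1111.1111..
generation 22: 111..111.11

22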